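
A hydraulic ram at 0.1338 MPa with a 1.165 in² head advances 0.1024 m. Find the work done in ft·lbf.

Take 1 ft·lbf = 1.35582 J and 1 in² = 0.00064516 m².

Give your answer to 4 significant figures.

7.595 ft·lbf

0.1338 MPa → 133800 Pa
1.165 in² → 7.51611×10⁻⁴ m²
F = P × A = 133800 × 7.51611×10⁻⁴ = 100.566 N
W = F × d = 100.566 × 0.1024 = 10.298 J
In ft·lbf: 10.298 / 1.35582 = 7.5954 ft·lbf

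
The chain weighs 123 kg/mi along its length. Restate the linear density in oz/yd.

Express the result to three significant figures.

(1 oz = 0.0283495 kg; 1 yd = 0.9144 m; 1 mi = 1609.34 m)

2.47 oz/yd

123 kg/mi ÷ 1609.34 m/mi = 0.0764288 kg/m
0.0764288 kg/m ÷ 0.0283495 kg/oz × 0.9144 m/yd = 2.46518 oz/yd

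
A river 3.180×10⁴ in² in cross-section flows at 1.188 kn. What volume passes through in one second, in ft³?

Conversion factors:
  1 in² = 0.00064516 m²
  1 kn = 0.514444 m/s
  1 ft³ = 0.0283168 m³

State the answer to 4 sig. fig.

442.8 ft³

1.188 kn × 0.514444 → 0.611159 m/s
3.180×10⁴ in² × 0.00064516 → 20.5161 m²
V = v × A × t = 0.611159 m/s × 20.5161 m² × 1 s = 12.5386 m³
12.5386 m³ ÷ (0.0283168 m³/ft³) = 442.797 ft³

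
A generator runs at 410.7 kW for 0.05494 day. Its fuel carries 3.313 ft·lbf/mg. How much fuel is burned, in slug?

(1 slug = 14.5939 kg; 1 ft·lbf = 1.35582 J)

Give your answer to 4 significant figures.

410.7 kW → 410700 W
0.05494 day → 4746.82 s
E = P × t = 410700 × 4746.82 = 1.94952×10⁹ J
3.313 ft·lbf/mg → 4.49183×10⁶ J/kg
m = E / e_s = 1.94952×10⁹ / 4.49183×10⁶ = 434.015 kg
In slug: 434.015 / 14.5939 = 29.7395 slug

29.74 slug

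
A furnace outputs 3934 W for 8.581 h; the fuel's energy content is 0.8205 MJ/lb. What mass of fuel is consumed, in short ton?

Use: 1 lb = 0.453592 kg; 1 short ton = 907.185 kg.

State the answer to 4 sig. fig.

0.07406 short ton

8.581 h → 30891.6 s
E = P × t = 3934 × 30891.6 = 1.21528×10⁸ J
0.8205 MJ/lb → 1.80889×10⁶ J/kg
m = E / e_s = 1.21528×10⁸ / 1.80889×10⁶ = 67.1837 kg
In short ton: 67.1837 / 907.185 = 0.0740573 short ton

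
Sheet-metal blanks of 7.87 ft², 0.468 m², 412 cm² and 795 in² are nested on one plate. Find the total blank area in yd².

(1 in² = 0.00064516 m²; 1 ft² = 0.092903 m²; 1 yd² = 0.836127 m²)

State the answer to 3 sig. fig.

7.87 ft² × 0.092903 = 0.731147 m²
0.468 m² (already m²)
412 cm² × 0.0001 = 0.0412 m²
795 in² × 0.00064516 = 0.512902 m²
Sum: 0.731147 + 0.468 + 0.0412 + 0.512902 = 1.75325 m²
In yd²: 1.75325 / 0.836127 = 2.09687 yd²

2.10 yd²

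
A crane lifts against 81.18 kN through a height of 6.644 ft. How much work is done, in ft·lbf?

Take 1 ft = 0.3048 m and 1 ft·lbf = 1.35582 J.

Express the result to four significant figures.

81.18 kN × 1000 = 81180 N
6.644 ft × 0.3048 = 2.02509 m
W = F × d = 81180 N × 2.02509 m = 164397 J
164397 J ÷ (1.35582 J/ft·lbf) = 121253 ft·lbf

1.213×10⁵ ft·lbf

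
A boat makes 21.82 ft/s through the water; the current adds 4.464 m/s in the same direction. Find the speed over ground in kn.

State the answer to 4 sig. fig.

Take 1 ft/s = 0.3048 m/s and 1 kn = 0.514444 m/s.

21.82 ft/s × 0.3048 = 6.65074 m/s
4.464 m/s (already m/s)
Combined: 6.65074 + 4.464 = 11.1147 m/s
In kn: 11.1147 / 0.514444 = 21.6053 kn

21.61 kn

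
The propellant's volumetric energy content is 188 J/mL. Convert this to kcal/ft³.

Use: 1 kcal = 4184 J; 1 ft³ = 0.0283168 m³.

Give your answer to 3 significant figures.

1270 kcal/ft³

188 J/mL ÷ 10⁻⁶ m³/mL = 1.88×10⁸ J/m³
1.88×10⁸ J/m³ ÷ 4184 J/kcal × 0.0283168 m³/ft³ = 1272.36 kcal/ft³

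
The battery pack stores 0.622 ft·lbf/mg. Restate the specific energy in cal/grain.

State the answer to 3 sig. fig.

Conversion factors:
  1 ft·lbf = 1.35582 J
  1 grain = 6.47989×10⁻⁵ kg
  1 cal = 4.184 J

13.1 cal/grain

0.622 ft·lbf/mg × 1.35582 J/ft·lbf ÷ 10⁻⁶ kg/mg = 843320 J/kg
843320 J/kg ÷ 4.184 J/cal × 6.47989×10⁻⁵ kg/grain = 13.0608 cal/grain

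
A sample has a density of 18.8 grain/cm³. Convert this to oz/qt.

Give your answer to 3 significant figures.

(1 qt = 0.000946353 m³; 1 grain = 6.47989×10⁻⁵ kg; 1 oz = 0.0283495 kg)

18.8 grain/cm³ × 6.47989×10⁻⁵ kg/grain ÷ 10⁻⁶ m³/cm³ = 1218.22 kg/m³
1218.22 kg/m³ ÷ 0.0283495 kg/oz × 0.000946353 m³/qt = 40.6662 oz/qt

40.7 oz/qt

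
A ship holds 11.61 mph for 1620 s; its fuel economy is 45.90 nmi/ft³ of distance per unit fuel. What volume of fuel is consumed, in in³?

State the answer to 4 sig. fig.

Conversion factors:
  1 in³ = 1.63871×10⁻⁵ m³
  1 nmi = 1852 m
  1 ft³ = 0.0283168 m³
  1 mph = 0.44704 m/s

11.61 mph → 5.19013 m/s
d = v × t = 5.19013 × 1620 = 8408.01 m
45.90 nmi/ft³ → 3.00199×10⁶ m/m³
V = d / (distance per unit fuel) = 8408.01 / 3.00199×10⁶ = 0.00280081 m³
In in³: 0.00280081 / 1.63871×10⁻⁵ = 170.916 in³

170.9 in³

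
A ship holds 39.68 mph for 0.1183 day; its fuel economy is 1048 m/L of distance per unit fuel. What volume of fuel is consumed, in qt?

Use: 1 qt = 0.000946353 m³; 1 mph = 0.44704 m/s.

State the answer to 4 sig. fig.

39.68 mph → 17.7385 m/s
0.1183 day → 10221.1 s
d = v × t = 17.7385 × 10221.1 = 181307 m
1048 m/L → 1.048×10⁶ m/m³
V = d / (distance per unit fuel) = 181307 / 1.048×10⁶ = 0.173003 m³
In qt: 0.173003 / 0.000946353 = 182.81 qt

182.8 qt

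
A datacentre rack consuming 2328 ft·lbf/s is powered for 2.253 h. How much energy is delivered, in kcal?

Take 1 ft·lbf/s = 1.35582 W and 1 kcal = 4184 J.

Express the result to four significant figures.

6119 kcal

2328 ft·lbf/s × 1.35582 → 3156.35 W
2.253 h × 3600 → 8110.8 s
E = P × t = 3156.35 W × 8110.8 s = 2.56005×10⁷ J
2.56005×10⁷ J ÷ (4184 J/kcal) = 6118.67 kcal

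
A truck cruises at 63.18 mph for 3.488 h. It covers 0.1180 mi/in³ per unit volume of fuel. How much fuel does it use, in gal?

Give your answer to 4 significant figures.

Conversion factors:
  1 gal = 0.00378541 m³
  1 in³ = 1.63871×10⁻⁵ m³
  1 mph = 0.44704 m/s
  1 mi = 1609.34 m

63.18 mph → 28.244 m/s
3.488 h → 12556.8 s
d = v × t = 28.244 × 12556.8 = 354654 m
0.1180 mi/in³ → 1.15885×10⁷ m/m³
V = d / (distance per unit fuel) = 354654 / 1.15885×10⁷ = 0.030604 m³
In gal: 0.030604 / 0.00378541 = 8.08473 gal

8.085 gal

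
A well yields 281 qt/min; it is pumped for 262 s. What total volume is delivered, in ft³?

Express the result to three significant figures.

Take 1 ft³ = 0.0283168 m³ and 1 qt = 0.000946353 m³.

281 qt/min → 0.00443209 m³/s
V = Q × t = 0.00443209 × 262 = 1.16121 m³
In ft³: 1.16121 / 0.0283168 = 41.0078 ft³

41.0 ft³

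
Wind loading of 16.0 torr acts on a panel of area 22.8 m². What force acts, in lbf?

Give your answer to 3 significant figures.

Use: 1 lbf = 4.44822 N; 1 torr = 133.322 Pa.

1.09×10⁴ lbf

16.0 torr × 133.322 = 2133.15 Pa
F = P × A = 2133.15 Pa × 22.8 m² = 48635.8 N
48635.8 N ÷ (4.44822 N/lbf) = 10933.8 lbf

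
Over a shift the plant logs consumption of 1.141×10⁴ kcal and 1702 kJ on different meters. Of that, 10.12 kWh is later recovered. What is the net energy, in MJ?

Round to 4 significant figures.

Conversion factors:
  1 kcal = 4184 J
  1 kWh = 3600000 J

1.141×10⁴ kcal × 4184 = 4.77394×10⁷ J
1702 kJ × 1000 = 1.702×10⁶ J
10.12 kWh × 3600000 = 3.6432×10⁷ J
Sum: 4.77394×10⁷ + 1.702×10⁶ − 3.6432×10⁷ = 1.30094×10⁷ J
In MJ: 1.30094×10⁷ / 1000000 = 13.0094 MJ

13.01 MJ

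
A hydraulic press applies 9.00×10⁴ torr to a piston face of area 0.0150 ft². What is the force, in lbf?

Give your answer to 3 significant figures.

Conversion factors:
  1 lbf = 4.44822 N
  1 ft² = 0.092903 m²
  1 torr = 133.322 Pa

9.00×10⁴ torr × 133.322 = 1.1999×10⁷ Pa
0.0150 ft² × 0.092903 = 0.00139354 m²
F = P × A = 1.1999×10⁷ Pa × 0.00139354 m² = 16721.1 N
16721.1 N ÷ (4.44822 N/lbf) = 3759.05 lbf

3760 lbf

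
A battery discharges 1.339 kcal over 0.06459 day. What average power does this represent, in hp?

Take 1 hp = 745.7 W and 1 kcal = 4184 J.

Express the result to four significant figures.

0.001346 hp

1.339 kcal × 4184 = 5602.38 J
0.06459 day × 86400 = 5580.58 s
P = E / t = 5602.38 J / 5580.58 s = 1.00391 W
1.00391 W ÷ (745.7 W/hp) = 0.00134627 hp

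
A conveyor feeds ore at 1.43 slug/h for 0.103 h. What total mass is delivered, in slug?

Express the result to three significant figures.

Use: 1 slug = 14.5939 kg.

1.43 slug/h → 0.00579702 kg/s
0.103 h → 370.8 s
m = ṁ × t = 0.00579702 × 370.8 = 2.14954 kg
In slug: 2.14954 / 14.5939 = 0.14729 slug

0.147 slug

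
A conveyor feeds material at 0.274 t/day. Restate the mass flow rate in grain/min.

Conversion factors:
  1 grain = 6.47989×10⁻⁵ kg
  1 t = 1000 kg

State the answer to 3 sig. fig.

2940 grain/min

0.274 t/day × 1000 kg/t ÷ 86400 s/day = 0.0031713 kg/s
0.0031713 kg/s ÷ 6.47989×10⁻⁵ kg/grain × 60 s/min = 2936.44 grain/min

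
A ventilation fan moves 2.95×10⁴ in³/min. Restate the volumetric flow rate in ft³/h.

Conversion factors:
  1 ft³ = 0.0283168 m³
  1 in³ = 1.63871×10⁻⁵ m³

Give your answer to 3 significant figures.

2.95×10⁴ in³/min × 1.63871×10⁻⁵ m³/in³ ÷ 60 s/min = 0.00805699 m³/s
0.00805699 m³/s ÷ 0.0283168 m³/ft³ × 3600 s/h = 1024.31 ft³/h

1020 ft³/h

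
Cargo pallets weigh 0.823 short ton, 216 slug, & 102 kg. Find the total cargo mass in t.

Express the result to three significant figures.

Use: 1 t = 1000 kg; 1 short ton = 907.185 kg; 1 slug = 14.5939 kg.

0.823 short ton × 907.185 → 746.613 kg
216 slug × 14.5939 → 3152.28 kg
102 kg (already kg)
Sum: 746.613 + 3152.28 + 102 = 4000.89 kg
In t: 4000.89 / 1000 = 4.00089 t

4.00 t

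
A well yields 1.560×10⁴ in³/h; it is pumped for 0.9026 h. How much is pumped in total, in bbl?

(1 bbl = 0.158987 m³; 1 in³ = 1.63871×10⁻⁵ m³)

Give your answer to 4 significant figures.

1.451 bbl

1.560×10⁴ in³/h → 7.10108×10⁻⁵ m³/s
0.9026 h → 3249.36 s
V = Q × t = 7.10108×10⁻⁵ × 3249.36 = 0.23074 m³
In bbl: 0.23074 / 0.158987 = 1.45131 bbl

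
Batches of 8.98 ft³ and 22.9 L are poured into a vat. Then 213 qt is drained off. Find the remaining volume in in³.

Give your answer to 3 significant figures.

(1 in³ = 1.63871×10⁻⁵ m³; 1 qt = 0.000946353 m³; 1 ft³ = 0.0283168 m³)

4610 in³

8.98 ft³ × 0.0283168 → 0.254285 m³
22.9 L × 0.001 → 0.0229 m³
213 qt × 0.000946353 → 0.201573 m³
Sum: 0.254285 + 0.0229 − 0.201573 = 0.075612 m³
In in³: 0.075612 / 1.63871×10⁻⁵ = 4614.12 in³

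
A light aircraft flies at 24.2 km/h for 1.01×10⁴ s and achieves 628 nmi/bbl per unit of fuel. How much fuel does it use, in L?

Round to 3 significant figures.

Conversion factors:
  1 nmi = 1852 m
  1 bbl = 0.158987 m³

9.28 L

24.2 km/h → 6.72222 m/s
d = v × t = 6.72222 × 10100 = 67894.4 m
628 nmi/bbl → 7.31542×10⁶ m/m³
V = d / (distance per unit fuel) = 67894.4 / 7.31542×10⁶ = 0.009281 m³
In L: 0.009281 / 0.001 = 9.281 L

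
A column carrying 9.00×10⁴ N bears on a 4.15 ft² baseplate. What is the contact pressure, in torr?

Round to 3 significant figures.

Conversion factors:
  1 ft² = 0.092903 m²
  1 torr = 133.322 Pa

1750 torr

4.15 ft² × 0.092903 = 0.385547 m²
P = F / A = 90000 N / 0.385547 m² = 233435 Pa
233435 Pa ÷ (133.322 Pa/torr) = 1750.91 torr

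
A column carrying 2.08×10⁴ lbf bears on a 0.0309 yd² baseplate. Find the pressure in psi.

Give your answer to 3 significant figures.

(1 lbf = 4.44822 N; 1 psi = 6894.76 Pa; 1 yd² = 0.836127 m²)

2.08×10⁴ lbf × 4.44822 = 92523 N
0.0309 yd² × 0.836127 = 0.0258363 m²
P = F / A = 92523 N / 0.0258363 m² = 3.58112×10⁶ Pa
3.58112×10⁶ Pa ÷ (6894.76 Pa/psi) = 519.397 psi

519 psi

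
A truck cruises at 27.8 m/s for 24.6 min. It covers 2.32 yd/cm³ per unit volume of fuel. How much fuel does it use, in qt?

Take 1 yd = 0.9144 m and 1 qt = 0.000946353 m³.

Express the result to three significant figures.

24.6 min → 1476 s
d = v × t = 27.8 × 1476 = 41032.8 m
2.32 yd/cm³ → 2.12141×10⁶ m/m³
V = d / (distance per unit fuel) = 41032.8 / 2.12141×10⁶ = 0.0193422 m³
In qt: 0.0193422 / 0.000946353 = 20.4387 qt

20.4 qt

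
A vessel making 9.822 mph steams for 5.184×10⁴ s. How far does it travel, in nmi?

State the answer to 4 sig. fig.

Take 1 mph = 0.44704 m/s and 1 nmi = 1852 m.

9.822 mph × 0.44704 → 4.39083 m/s
d = v × t = 4.39083 m/s × 51840 s = 227621 m
227621 m ÷ (1852 m/nmi) = 122.906 nmi

122.9 nmi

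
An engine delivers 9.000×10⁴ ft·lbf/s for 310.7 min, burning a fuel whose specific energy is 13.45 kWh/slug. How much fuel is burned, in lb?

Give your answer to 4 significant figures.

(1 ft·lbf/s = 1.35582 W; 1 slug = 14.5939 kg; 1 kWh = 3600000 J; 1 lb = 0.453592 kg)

9.000×10⁴ ft·lbf/s → 122024 W
310.7 min → 18642 s
E = P × t = 122024 × 18642 = 2.27477×10⁹ J
13.45 kWh/slug → 3.31782×10⁶ J/kg
m = E / e_s = 2.27477×10⁹ / 3.31782×10⁶ = 685.622 kg
In lb: 685.622 / 0.453592 = 1511.54 lb

1512 lb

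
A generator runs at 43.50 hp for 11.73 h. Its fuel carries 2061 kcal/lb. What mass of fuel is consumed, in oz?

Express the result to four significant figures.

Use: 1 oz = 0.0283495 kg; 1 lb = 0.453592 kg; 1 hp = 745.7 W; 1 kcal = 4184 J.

43.50 hp → 32438 W
11.73 h → 42228 s
E = P × t = 32438 × 42228 = 1.36979×10⁹ J
2061 kcal/lb → 1.9011×10⁷ J/kg
m = E / e_s = 1.36979×10⁹ / 1.9011×10⁷ = 72.0525 kg
In oz: 72.0525 / 0.0283495 = 2541.58 oz

2542 oz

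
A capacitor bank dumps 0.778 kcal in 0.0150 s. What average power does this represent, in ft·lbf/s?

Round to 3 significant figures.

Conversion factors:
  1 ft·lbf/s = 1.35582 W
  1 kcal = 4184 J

1.60×10⁵ ft·lbf/s

0.778 kcal × 4184 → 3255.15 J
P = E / t = 3255.15 J / 0.015 s = 217010 W
217010 W ÷ (1.35582 W/ft·lbf/s) = 160058 ft·lbf/s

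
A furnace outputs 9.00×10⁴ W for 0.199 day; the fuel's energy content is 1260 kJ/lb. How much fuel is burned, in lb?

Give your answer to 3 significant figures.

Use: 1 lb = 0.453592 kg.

1230 lb

0.199 day → 17193.6 s
E = P × t = 90000 × 17193.6 = 1.54742×10⁹ J
1260 kJ/lb → 2.77783×10⁶ J/kg
m = E / e_s = 1.54742×10⁹ / 2.77783×10⁶ = 557.061 kg
In lb: 557.061 / 0.453592 = 1228.11 lb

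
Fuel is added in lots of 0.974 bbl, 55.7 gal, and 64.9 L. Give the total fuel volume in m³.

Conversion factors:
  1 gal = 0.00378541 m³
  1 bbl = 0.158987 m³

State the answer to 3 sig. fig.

0.431 m³

0.974 bbl × 0.158987 → 0.154853 m³
55.7 gal × 0.00378541 → 0.210847 m³
64.9 L × 0.001 → 0.0649 m³
Sum: 0.154853 + 0.210847 + 0.0649 = 0.4306 m³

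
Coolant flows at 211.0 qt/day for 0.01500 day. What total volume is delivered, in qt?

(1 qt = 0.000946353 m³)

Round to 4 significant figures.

211.0 qt/day → 2.31112×10⁻⁶ m³/s
0.01500 day → 1296 s
V = Q × t = 2.31112×10⁻⁶ × 1296 = 0.00299521 m³
In qt: 0.00299521 / 0.000946353 = 3.165 qt

3.165 qt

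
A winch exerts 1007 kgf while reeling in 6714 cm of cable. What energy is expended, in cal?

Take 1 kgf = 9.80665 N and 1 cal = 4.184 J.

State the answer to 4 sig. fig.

1.585×10⁵ cal

1007 kgf × 9.80665 → 9875.3 N
6714 cm × 0.01 → 67.14 m
W = F × d = 9875.3 N × 67.14 m = 663028 J
663028 J ÷ (4.184 J/cal) = 158467 cal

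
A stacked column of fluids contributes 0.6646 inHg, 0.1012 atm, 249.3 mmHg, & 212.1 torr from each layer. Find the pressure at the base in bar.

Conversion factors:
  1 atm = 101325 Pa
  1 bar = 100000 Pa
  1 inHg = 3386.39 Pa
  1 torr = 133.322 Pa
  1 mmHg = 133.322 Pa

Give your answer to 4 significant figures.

0.6646 inHg × 3386.39 = 2250.59 Pa
0.1012 atm × 101325 = 10254.1 Pa
249.3 mmHg × 133.322 = 33237.2 Pa
212.1 torr × 133.322 = 28277.6 Pa
Combined: 2250.59 + 10254.1 + 33237.2 + 28277.6 = 74019.5 Pa
In bar: 74019.5 / 100000 = 0.740195 bar

0.7402 bar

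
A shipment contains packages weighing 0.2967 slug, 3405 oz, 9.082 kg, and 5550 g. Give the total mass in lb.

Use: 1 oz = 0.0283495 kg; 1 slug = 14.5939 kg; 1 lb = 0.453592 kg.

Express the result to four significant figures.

254.6 lb

0.2967 slug × 14.5939 = 4.33001 kg
3405 oz × 0.0283495 = 96.53 kg
9.082 kg (already kg)
5550 g × 0.001 = 5.55 kg
Total: 4.33001 + 96.53 + 9.082 + 5.55 = 115.492 kg
In lb: 115.492 / 0.453592 = 254.616 lb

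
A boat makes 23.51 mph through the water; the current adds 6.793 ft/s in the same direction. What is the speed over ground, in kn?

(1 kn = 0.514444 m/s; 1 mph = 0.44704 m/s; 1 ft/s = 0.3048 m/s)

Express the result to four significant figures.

23.51 mph × 0.44704 → 10.5099 m/s
6.793 ft/s × 0.3048 → 2.07051 m/s
Total: 10.5099 + 2.07051 = 12.5804 m/s
In kn: 12.5804 / 0.514444 = 24.4544 kn

24.45 kn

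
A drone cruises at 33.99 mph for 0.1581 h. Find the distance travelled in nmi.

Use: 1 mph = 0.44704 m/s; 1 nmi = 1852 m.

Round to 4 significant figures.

33.99 mph × 0.44704 → 15.1949 m/s
0.1581 h × 3600 → 569.16 s
d = v × t = 15.1949 m/s × 569.16 s = 8648.33 m
8648.33 m ÷ (1852 m/nmi) = 4.66972 nmi

4.670 nmi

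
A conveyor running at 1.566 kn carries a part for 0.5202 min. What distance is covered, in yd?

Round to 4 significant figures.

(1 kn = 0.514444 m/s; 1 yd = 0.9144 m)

1.566 kn × 0.514444 → 0.805619 m/s
0.5202 min × 60 → 31.212 s
d = v × t = 0.805619 m/s × 31.212 s = 25.145 m
25.145 m ÷ (0.9144 m/yd) = 27.4989 yd

27.50 yd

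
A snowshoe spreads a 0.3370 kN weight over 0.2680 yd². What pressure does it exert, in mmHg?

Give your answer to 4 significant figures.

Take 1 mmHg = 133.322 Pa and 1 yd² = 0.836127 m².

11.28 mmHg

0.3370 kN × 1000 → 337 N
0.2680 yd² × 0.836127 → 0.224082 m²
P = F / A = 337 N / 0.224082 m² = 1503.91 Pa
1503.91 Pa ÷ (133.322 Pa/mmHg) = 11.2803 mmHg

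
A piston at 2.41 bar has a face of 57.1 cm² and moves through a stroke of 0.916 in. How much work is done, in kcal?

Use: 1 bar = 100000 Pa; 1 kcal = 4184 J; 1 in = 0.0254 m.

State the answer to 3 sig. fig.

0.00765 kcal

2.41 bar → 241000 Pa
57.1 cm² → 0.00571 m²
F = P × A = 241000 × 0.00571 = 1376.11 N
0.916 in → 0.0232664 m
W = F × d = 1376.11 × 0.0232664 = 32.0171 J
In kcal: 32.0171 / 4184 = 0.00765227 kcal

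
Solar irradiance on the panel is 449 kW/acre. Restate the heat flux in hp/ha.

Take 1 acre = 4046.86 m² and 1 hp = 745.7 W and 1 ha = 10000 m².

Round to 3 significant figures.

1490 hp/ha

449 kW/acre × 1000 W/kW ÷ 4046.86 m²/acre = 110.95 W/m²
110.95 W/m² ÷ 745.7 W/hp × 10000 m²/ha = 1487.86 hp/ha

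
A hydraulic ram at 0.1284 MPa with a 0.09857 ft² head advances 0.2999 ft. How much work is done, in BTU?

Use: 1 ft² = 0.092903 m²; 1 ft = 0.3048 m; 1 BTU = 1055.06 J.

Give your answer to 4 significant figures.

0.1284 MPa → 128400 Pa
0.09857 ft² → 0.00915745 m²
F = P × A = 128400 × 0.00915745 = 1175.82 N
0.2999 ft → 0.0914095 m
W = F × d = 1175.82 × 0.0914095 = 107.481 J
In BTU: 107.481 / 1055.06 = 0.101872 BTU

0.1019 BTU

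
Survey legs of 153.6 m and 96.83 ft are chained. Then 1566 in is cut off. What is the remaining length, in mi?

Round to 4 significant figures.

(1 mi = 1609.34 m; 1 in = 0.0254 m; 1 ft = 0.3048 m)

0.08907 mi

153.6 m (already m)
96.83 ft × 0.3048 = 29.5138 m
1566 in × 0.0254 = 39.7764 m
Sum: 153.6 + 29.5138 − 39.7764 = 143.337 m
In mi: 143.337 / 1609.34 = 0.0890657 mi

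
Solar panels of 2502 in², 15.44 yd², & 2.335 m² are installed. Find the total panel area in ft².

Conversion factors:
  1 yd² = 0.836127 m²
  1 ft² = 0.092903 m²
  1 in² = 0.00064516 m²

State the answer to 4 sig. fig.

2502 in² × 0.00064516 → 1.61419 m²
15.44 yd² × 0.836127 → 12.9098 m²
2.335 m² (already m²)
Sum: 1.61419 + 12.9098 + 2.335 = 16.859 m²
In ft²: 16.859 / 0.092903 = 181.469 ft²

181.5 ft²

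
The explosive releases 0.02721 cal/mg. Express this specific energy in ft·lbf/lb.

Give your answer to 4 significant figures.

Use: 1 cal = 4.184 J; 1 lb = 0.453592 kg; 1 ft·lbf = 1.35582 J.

0.02721 cal/mg × 4.184 J/cal ÷ 10⁻⁶ kg/mg = 113847 J/kg
113847 J/kg ÷ 1.35582 J/ft·lbf × 0.453592 kg/lb = 38087.7 ft·lbf/lb

3.809×10⁴ ft·lbf/lb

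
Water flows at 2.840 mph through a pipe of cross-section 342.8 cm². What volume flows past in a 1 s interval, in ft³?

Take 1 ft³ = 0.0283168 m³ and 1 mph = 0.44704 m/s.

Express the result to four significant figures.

2.840 mph × 0.44704 = 1.26959 m/s
342.8 cm² × 0.0001 = 0.03428 m²
V = v × A × t = 1.26959 m/s × 0.03428 m² × 1 s = 0.0435215 m³
0.0435215 m³ ÷ (0.0283168 m³/ft³) = 1.53695 ft³

1.537 ft³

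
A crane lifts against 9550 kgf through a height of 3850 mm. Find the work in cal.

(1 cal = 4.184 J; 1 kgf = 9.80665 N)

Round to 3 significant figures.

8.62×10⁴ cal

9550 kgf × 9.80665 → 93653.5 N
3850 mm × 0.001 → 3.85 m
W = F × d = 93653.5 N × 3.85 m = 360566 J
360566 J ÷ (4.184 J/cal) = 86177.3 cal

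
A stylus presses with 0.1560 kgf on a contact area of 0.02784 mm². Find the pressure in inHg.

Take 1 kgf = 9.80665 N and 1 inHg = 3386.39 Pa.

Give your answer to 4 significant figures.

1.623×10⁴ inHg

0.1560 kgf × 9.80665 = 1.52984 N
0.02784 mm² × 10⁻⁶ = 2.784×10⁻⁸ m²
P = F / A = 1.52984 N / 2.784×10⁻⁸ m² = 5.49511×10⁷ Pa
5.49511×10⁷ Pa ÷ (3386.39 Pa/inHg) = 16227 inHg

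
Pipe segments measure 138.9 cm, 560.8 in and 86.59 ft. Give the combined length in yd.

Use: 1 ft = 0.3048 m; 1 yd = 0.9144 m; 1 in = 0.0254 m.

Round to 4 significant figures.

45.96 yd

138.9 cm × 0.01 → 1.389 m
560.8 in × 0.0254 → 14.2443 m
86.59 ft × 0.3048 → 26.3926 m
Combined: 1.389 + 14.2443 + 26.3926 = 42.0259 m
In yd: 42.0259 / 0.9144 = 45.9601 yd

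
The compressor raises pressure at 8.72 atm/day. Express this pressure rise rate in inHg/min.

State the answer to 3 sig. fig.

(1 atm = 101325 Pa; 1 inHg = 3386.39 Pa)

8.72 atm/day × 101325 Pa/atm ÷ 86400 s/day = 10.2263 Pa/s
10.2263 Pa/s ÷ 3386.39 Pa/inHg × 60 s/min = 0.181189 inHg/min

0.181 inHg/min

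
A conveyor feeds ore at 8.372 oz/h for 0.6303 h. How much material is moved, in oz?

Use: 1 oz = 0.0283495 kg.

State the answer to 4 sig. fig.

5.277 oz

8.372 oz/h → 6.59283×10⁻⁵ kg/s
0.6303 h → 2269.08 s
m = ṁ × t = 6.59283×10⁻⁵ × 2269.08 = 0.149597 kg
In oz: 0.149597 / 0.0283495 = 5.27688 oz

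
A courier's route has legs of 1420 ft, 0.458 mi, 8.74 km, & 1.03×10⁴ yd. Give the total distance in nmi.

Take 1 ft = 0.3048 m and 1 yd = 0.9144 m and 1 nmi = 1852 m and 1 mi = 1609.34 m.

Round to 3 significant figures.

1420 ft × 0.3048 → 432.816 m
0.458 mi × 1609.34 → 737.078 m
8.74 km × 1000 → 8740 m
1.03×10⁴ yd × 0.9144 → 9418.32 m
Combined: 432.816 + 737.078 + 8740 + 9418.32 = 19328.2 m
In nmi: 19328.2 / 1852 = 10.4364 nmi

10.4 nmi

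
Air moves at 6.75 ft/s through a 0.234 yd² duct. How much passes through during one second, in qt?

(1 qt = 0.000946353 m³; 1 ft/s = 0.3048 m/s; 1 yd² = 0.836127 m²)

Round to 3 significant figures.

425 qt

6.75 ft/s × 0.3048 = 2.0574 m/s
0.234 yd² × 0.836127 = 0.195654 m²
V = v × A × t = 2.0574 m/s × 0.195654 m² × 1 s = 0.402539 m³
0.402539 m³ ÷ (0.000946353 m³/qt) = 425.358 qt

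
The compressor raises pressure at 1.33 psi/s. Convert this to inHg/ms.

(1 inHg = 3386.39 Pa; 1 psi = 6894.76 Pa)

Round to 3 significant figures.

0.00271 inHg/ms

1.33 psi/s × 6894.76 Pa/psi = 9170.03 Pa/s
9170.03 Pa/s ÷ 3386.39 Pa/inHg × 0.001 s/ms = 0.00270791 inHg/ms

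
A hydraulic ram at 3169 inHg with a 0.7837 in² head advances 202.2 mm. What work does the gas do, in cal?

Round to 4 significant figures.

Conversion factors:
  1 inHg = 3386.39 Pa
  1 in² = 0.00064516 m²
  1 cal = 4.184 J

3169 inHg → 1.07315×10⁷ Pa
0.7837 in² → 5.05612×10⁻⁴ m²
F = P × A = 1.07315×10⁷ × 5.05612×10⁻⁴ = 5425.98 N
202.2 mm → 0.2022 m
W = F × d = 5425.98 × 0.2022 = 1097.13 J
In cal: 1097.13 / 4.184 = 262.22 cal

262.2 cal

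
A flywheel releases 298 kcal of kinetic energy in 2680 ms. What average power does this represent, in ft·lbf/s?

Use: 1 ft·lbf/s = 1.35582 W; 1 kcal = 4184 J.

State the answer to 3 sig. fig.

298 kcal × 4184 = 1.24683×10⁶ J
2680 ms × 0.001 = 2.68 s
P = E / t = 1.24683×10⁶ J / 2.68 s = 465235 W
465235 W ÷ (1.35582 W/ft·lbf/s) = 343139 ft·lbf/s

3.43×10⁵ ft·lbf/s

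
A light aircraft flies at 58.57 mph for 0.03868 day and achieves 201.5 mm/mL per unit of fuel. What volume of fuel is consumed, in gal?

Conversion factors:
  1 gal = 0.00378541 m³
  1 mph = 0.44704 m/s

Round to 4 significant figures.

114.7 gal

58.57 mph → 26.1831 m/s
0.03868 day → 3341.95 s
d = v × t = 26.1831 × 3341.95 = 87502.6 m
201.5 mm/mL → 201500 m/m³
V = d / (distance per unit fuel) = 87502.6 / 201500 = 0.434256 m³
In gal: 0.434256 / 0.00378541 = 114.718 gal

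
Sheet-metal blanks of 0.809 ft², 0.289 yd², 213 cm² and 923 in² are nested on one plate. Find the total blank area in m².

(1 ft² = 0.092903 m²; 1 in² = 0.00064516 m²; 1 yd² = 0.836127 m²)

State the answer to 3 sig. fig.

0.809 ft² × 0.092903 = 0.0751585 m²
0.289 yd² × 0.836127 = 0.241641 m²
213 cm² × 0.0001 = 0.0213 m²
923 in² × 0.00064516 = 0.595483 m²
Sum: 0.0751585 + 0.241641 + 0.0213 + 0.595483 = 0.933582 m²

0.934 m²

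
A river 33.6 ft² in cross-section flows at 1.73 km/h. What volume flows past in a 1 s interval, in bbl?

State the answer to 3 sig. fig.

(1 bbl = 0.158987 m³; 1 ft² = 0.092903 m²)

1.73 km/h × (1/3.6) = 0.480556 m/s
33.6 ft² × 0.092903 = 3.12154 m²
V = v × A × t = 0.480556 m/s × 3.12154 m² × 1 s = 1.50007 m³
1.50007 m³ ÷ (0.158987 m³/bbl) = 9.43517 bbl

9.44 bbl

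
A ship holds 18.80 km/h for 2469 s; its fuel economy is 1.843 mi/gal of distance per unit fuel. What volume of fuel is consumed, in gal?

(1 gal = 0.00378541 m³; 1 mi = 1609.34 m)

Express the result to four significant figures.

18.80 km/h → 5.22222 m/s
d = v × t = 5.22222 × 2469 = 12893.7 m
1.843 mi/gal → 783538 m/m³
V = d / (distance per unit fuel) = 12893.7 / 783538 = 0.0164557 m³
In gal: 0.0164557 / 0.00378541 = 4.34714 gal

4.347 gal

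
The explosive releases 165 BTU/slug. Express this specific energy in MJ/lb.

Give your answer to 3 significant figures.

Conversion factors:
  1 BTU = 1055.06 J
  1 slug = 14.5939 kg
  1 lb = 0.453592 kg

0.00541 MJ/lb

165 BTU/slug × 1055.06 J/BTU ÷ 14.5939 kg/slug = 11928.6 J/kg
11928.6 J/kg ÷ 1000000 J/MJ × 0.453592 kg/lb = 0.00541072 MJ/lb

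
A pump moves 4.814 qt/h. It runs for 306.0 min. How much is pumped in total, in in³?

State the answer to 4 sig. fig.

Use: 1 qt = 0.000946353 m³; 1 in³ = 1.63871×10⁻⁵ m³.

4.814 qt/h → 1.26548×10⁻⁶ m³/s
306.0 min → 18360 s
V = Q × t = 1.26548×10⁻⁶ × 18360 = 0.0232342 m³
In in³: 0.0232342 / 1.63871×10⁻⁵ = 1417.83 in³

1418 in³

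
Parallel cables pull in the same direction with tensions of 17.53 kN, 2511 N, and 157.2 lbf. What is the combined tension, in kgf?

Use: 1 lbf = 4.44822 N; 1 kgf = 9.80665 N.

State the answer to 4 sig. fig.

2115 kgf

17.53 kN × 1000 = 17530 N
2511 N (already N)
157.2 lbf × 4.44822 = 699.26 N
Sum: 17530 + 2511 + 699.26 = 20740.3 N
In kgf: 20740.3 / 9.80665 = 2114.92 kgf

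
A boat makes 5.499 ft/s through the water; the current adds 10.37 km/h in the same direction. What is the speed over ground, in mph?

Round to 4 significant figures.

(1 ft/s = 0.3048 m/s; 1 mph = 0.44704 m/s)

5.499 ft/s × 0.3048 = 1.6761 m/s
10.37 km/h × (1/3.6) = 2.88056 m/s
Total: 1.6761 + 2.88056 = 4.55666 m/s
In mph: 4.55666 / 0.44704 = 10.193 mph

10.19 mph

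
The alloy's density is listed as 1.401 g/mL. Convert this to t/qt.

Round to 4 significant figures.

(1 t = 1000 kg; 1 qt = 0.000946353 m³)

1.401 g/mL × 0.001 kg/g ÷ 10⁻⁶ m³/mL = 1401 kg/m³
1401 kg/m³ ÷ 1000 kg/t × 0.000946353 m³/qt = 0.00132584 t/qt

0.001326 t/qt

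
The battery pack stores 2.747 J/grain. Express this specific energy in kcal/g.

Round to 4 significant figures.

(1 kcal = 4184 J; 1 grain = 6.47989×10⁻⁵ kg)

2.747 J/grain ÷ 6.47989×10⁻⁵ kg/grain = 42392.7 J/kg
42392.7 J/kg ÷ 4184 J/kcal × 0.001 kg/g = 0.0101321 kcal/g

0.01013 kcal/g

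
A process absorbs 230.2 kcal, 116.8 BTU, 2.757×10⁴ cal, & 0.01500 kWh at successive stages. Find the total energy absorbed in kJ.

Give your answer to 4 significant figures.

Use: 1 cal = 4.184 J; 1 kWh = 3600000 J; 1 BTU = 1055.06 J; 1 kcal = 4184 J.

1256 kJ

230.2 kcal × 4184 = 963157 J
116.8 BTU × 1055.06 = 123231 J
2.757×10⁴ cal × 4.184 = 115353 J
0.01500 kWh × 3600000 = 54000 J
Combined: 963157 + 123231 + 115353 + 54000 = 1.25574×10⁶ J
In kJ: 1.25574×10⁶ / 1000 = 1255.74 kJ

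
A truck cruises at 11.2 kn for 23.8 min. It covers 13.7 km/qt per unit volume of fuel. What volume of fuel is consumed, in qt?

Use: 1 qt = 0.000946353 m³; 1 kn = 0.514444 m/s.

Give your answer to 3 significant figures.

11.2 kn → 5.76177 m/s
23.8 min → 1428 s
d = v × t = 5.76177 × 1428 = 8227.81 m
13.7 km/qt → 1.44766×10⁷ m/m³
V = d / (distance per unit fuel) = 8227.81 / 1.44766×10⁷ = 5.68352×10⁻⁴ m³
In qt: 5.68352×10⁻⁴ / 0.000946353 = 0.600571 qt

0.601 qt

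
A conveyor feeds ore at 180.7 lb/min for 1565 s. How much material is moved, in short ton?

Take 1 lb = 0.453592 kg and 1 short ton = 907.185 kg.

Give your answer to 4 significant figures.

180.7 lb/min → 1.36607 kg/s
m = ṁ × t = 1.36607 × 1565 = 2137.9 kg
In short ton: 2137.9 / 907.185 = 2.35663 short ton

2.357 short ton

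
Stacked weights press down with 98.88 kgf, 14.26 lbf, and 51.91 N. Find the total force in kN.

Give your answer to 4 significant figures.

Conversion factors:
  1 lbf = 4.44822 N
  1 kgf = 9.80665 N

1.085 kN

98.88 kgf × 9.80665 → 969.682 N
14.26 lbf × 4.44822 → 63.4316 N
51.91 N (already N)
Sum: 969.682 + 63.4316 + 51.91 = 1085.02 N
In kN: 1085.02 / 1000 = 1.08502 kN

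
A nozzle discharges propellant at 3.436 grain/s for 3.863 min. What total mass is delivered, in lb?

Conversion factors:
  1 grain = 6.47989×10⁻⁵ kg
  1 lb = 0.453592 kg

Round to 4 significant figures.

0.1138 lb

3.436 grain/s → 2.22649×10⁻⁴ kg/s
3.863 min → 231.78 s
m = ṁ × t = 2.22649×10⁻⁴ × 231.78 = 0.0516056 kg
In lb: 0.0516056 / 0.453592 = 0.113771 lb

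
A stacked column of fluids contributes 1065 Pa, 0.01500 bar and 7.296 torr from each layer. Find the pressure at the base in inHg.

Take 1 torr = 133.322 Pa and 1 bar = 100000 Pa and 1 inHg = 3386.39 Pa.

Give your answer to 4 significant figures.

1065 Pa (already Pa)
0.01500 bar × 100000 = 1500 Pa
7.296 torr × 133.322 = 972.717 Pa
Combined: 1065 + 1500 + 972.717 = 3537.72 Pa
In inHg: 3537.72 / 3386.39 = 1.04469 inHg

1.045 inHg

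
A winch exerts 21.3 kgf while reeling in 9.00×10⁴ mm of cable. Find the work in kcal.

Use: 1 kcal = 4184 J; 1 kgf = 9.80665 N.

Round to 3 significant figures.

21.3 kgf × 9.80665 → 208.882 N
9.00×10⁴ mm × 0.001 → 90 m
W = F × d = 208.882 N × 90 m = 18799.4 J
18799.4 J ÷ (4184 J/kcal) = 4.49316 kcal

4.49 kcal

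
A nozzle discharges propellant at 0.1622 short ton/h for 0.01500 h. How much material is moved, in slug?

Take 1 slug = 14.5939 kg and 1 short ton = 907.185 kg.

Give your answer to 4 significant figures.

0.1622 short ton/h → 0.0408737 kg/s
0.01500 h → 54 s
m = ṁ × t = 0.0408737 × 54 = 2.20718 kg
In slug: 2.20718 / 14.5939 = 0.15124 slug

0.1512 slug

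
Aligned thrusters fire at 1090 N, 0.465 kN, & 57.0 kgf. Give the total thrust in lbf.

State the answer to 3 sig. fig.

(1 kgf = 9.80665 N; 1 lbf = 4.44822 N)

1090 N (already N)
0.465 kN × 1000 = 465 N
57.0 kgf × 9.80665 = 558.979 N
Sum: 1090 + 465 + 558.979 = 2113.98 N
In lbf: 2113.98 / 4.44822 = 475.242 lbf

475 lbf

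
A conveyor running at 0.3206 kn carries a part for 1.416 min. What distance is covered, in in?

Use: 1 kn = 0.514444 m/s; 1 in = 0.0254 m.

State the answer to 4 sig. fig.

0.3206 kn × 0.514444 = 0.164931 m/s
1.416 min × 60 = 84.96 s
d = v × t = 0.164931 m/s × 84.96 s = 14.0125 m
14.0125 m ÷ (0.0254 m/in) = 551.673 in

551.7 in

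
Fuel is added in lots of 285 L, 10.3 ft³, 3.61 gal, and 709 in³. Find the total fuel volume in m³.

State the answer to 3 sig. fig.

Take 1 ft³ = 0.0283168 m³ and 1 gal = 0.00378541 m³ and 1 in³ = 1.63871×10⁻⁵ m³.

285 L × 0.001 = 0.285 m³
10.3 ft³ × 0.0283168 = 0.291663 m³
3.61 gal × 0.00378541 = 0.0136653 m³
709 in³ × 1.63871×10⁻⁵ = 0.0116185 m³
Combined: 0.285 + 0.291663 + 0.0136653 + 0.0116185 = 0.601947 m³

0.602 m³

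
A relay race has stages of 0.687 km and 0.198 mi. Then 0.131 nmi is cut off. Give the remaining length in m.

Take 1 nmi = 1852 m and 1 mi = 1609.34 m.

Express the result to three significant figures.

0.687 km × 1000 = 687 m
0.198 mi × 1609.34 = 318.649 m
0.131 nmi × 1852 = 242.612 m
Sum: 687 + 318.649 − 242.612 = 763.037 m

763 m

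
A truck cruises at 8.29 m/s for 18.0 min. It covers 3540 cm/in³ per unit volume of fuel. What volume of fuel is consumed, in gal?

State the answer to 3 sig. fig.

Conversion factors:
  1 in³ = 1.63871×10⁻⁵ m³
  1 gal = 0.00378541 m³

1.09 gal

18.0 min → 1080 s
d = v × t = 8.29 × 1080 = 8953.2 m
3540 cm/in³ → 2.16024×10⁶ m/m³
V = d / (distance per unit fuel) = 8953.2 / 2.16024×10⁶ = 0.00414454 m³
In gal: 0.00414454 / 0.00378541 = 1.09487 gal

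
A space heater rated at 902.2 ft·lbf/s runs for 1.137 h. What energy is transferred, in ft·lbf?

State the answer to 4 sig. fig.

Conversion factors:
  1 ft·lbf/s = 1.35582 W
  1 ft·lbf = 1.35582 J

902.2 ft·lbf/s × 1.35582 = 1223.22 W
1.137 h × 3600 = 4093.2 s
E = P × t = 1223.22 W × 4093.2 s = 5.00688×10⁶ J
5.00688×10⁶ J ÷ (1.35582 J/ft·lbf) = 3.69288×10⁶ ft·lbf

3.693×10⁶ ft·lbf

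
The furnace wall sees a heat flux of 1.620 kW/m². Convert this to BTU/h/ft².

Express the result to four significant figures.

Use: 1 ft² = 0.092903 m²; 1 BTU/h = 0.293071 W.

513.5 BTU/h/ft²

1.620 kW/m² × 1000 W/kW = 1620 W/m²
1620 W/m² ÷ 0.293071 W/BTU/h × 0.092903 m²/ft² = 513.537 BTU/h/ft²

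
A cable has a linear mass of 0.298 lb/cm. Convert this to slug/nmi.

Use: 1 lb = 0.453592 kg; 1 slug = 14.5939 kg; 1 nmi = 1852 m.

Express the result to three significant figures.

1720 slug/nmi

0.298 lb/cm × 0.453592 kg/lb ÷ 0.01 m/cm = 13.517 kg/m
13.517 kg/m ÷ 14.5939 kg/slug × 1852 m/nmi = 1715.34 slug/nmi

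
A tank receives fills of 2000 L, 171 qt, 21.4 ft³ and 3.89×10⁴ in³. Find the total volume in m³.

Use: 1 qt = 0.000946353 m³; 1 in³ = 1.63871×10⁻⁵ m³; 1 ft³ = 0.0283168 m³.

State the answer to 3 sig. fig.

3.41 m³

2000 L × 0.001 → 2 m³
171 qt × 0.000946353 → 0.161826 m³
21.4 ft³ × 0.0283168 → 0.60598 m³
3.89×10⁴ in³ × 1.63871×10⁻⁵ → 0.637458 m³
Sum: 2 + 0.161826 + 0.60598 + 0.637458 = 3.40526 m³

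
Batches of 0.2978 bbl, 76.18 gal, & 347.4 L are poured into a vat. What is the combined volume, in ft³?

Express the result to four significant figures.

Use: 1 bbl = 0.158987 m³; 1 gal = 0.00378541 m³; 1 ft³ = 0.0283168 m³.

0.2978 bbl × 0.158987 → 0.0473463 m³
76.18 gal × 0.00378541 → 0.288373 m³
347.4 L × 0.001 → 0.3474 m³
Combined: 0.0473463 + 0.288373 + 0.3474 = 0.683119 m³
In ft³: 0.683119 / 0.0283168 = 24.1242 ft³

24.12 ft³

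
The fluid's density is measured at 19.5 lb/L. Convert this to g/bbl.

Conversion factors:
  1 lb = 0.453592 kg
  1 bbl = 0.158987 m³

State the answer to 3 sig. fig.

19.5 lb/L × 0.453592 kg/lb ÷ 0.001 m³/L = 8845.04 kg/m³
8845.04 kg/m³ ÷ 0.001 kg/g × 0.158987 m³/bbl = 1.40625×10⁶ g/bbl

1.41×10⁶ g/bbl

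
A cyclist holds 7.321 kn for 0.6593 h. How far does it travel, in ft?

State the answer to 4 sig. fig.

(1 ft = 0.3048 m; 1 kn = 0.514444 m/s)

2.933×10⁴ ft

7.321 kn × 0.514444 → 3.76624 m/s
0.6593 h × 3600 → 2373.48 s
d = v × t = 3.76624 m/s × 2373.48 s = 8939.1 m
8939.1 m ÷ (0.3048 m/ft) = 29327.8 ft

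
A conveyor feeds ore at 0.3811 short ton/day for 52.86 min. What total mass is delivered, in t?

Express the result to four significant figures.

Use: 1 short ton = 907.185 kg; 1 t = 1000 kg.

0.3811 short ton/day → 0.00400148 kg/s
52.86 min → 3171.6 s
m = ṁ × t = 0.00400148 × 3171.6 = 12.6911 kg
In t: 12.6911 / 1000 = 0.0126911 t

0.01269 t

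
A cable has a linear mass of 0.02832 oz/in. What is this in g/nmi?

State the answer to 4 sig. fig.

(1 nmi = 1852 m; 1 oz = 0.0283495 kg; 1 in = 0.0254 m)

5.854×10⁴ g/nmi

0.02832 oz/in × 0.0283495 kg/oz ÷ 0.0254 m/in = 0.0316086 kg/m
0.0316086 kg/m ÷ 0.001 kg/g × 1852 m/nmi = 58539.1 g/nmi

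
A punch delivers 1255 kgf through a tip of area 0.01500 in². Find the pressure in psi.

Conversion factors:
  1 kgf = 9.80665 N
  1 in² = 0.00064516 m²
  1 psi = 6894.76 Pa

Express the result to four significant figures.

1.845×10⁵ psi

1255 kgf × 9.80665 → 12307.3 N
0.01500 in² × 0.00064516 → 9.6774×10⁻⁶ m²
P = F / A = 12307.3 N / 9.6774×10⁻⁶ m² = 1.27176×10⁹ Pa
1.27176×10⁹ Pa ÷ (6894.76 Pa/psi) = 184453 psi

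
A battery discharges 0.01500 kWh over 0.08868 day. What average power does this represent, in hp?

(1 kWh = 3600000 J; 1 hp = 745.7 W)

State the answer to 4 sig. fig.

0.01500 kWh × 3600000 = 54000 J
0.08868 day × 86400 = 7661.95 s
P = E / t = 54000 J / 7661.95 s = 7.04781 W
7.04781 W ÷ (745.7 W/hp) = 0.00945127 hp

0.009451 hp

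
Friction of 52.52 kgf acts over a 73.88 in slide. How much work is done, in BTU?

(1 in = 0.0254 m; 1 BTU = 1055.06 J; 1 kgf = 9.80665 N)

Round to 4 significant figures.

52.52 kgf × 9.80665 = 515.045 N
73.88 in × 0.0254 = 1.87655 m
W = F × d = 515.045 N × 1.87655 m = 966.508 J
966.508 J ÷ (1055.06 J/BTU) = 0.916069 BTU

0.9161 BTU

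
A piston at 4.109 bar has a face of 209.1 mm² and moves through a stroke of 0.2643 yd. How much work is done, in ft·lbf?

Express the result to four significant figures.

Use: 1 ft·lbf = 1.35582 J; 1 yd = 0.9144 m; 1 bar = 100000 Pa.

4.109 bar → 410900 Pa
209.1 mm² → 2.091×10⁻⁴ m²
F = P × A = 410900 × 2.091×10⁻⁴ = 85.9192 N
0.2643 yd → 0.241676 m
W = F × d = 85.9192 × 0.241676 = 20.7646 J
In ft·lbf: 20.7646 / 1.35582 = 15.3152 ft·lbf

15.32 ft·lbf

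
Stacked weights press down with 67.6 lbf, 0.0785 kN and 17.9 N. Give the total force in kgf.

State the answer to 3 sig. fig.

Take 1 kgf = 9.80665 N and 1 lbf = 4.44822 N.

40.5 kgf

67.6 lbf × 4.44822 = 300.7 N
0.0785 kN × 1000 = 78.5 N
17.9 N (already N)
Combined: 300.7 + 78.5 + 17.9 = 397.1 N
In kgf: 397.1 / 9.80665 = 40.4929 kgf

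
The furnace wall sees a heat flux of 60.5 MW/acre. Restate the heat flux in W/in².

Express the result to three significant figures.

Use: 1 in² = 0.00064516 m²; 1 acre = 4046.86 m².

9.65 W/in²

60.5 MW/acre × 1000000 W/MW ÷ 4046.86 m²/acre = 14949.9 W/m²
14949.9 W/m² × 0.00064516 m²/in² = 9.64508 W/in²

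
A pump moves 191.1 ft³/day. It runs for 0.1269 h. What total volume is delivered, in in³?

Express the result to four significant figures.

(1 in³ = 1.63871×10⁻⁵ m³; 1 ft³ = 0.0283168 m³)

1746 in³

191.1 ft³/day → 6.26313×10⁻⁵ m³/s
0.1269 h → 456.84 s
V = Q × t = 6.26313×10⁻⁵ × 456.84 = 0.0286125 m³
In in³: 0.0286125 / 1.63871×10⁻⁵ = 1746.04 in³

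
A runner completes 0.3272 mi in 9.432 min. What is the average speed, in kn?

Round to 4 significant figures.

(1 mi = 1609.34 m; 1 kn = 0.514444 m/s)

1.809 kn

0.3272 mi × 1609.34 = 526.576 m
9.432 min × 60 = 565.92 s
v = d / t = 526.576 m / 565.92 s = 0.930478 m/s
0.930478 m/s ÷ (0.514444 m/s/kn) = 1.80871 kn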